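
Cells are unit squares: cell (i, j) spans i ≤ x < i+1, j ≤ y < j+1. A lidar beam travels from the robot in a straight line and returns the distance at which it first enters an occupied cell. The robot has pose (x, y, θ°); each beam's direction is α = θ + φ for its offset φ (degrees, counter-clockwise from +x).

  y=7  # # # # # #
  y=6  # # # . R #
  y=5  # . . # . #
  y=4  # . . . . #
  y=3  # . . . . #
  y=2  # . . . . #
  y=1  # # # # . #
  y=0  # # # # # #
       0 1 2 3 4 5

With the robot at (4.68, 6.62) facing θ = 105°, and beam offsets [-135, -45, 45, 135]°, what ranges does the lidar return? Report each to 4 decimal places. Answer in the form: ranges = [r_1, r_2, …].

ranges = [0.3695, 0.4388, 0.7600, 1.3600]

beam 1: φ=-135°, α=330°
  d=(0.8660,-0.5000)  start (4,6)  tX=0.3695 tY=1.2400  stride 1/|dx|=1.1547 1/|dy|=2.0000
    cross x-line → (5,6), t=0.3695 (wall)
  → r_1 = 0.3695
beam 2: φ=-45°, α=60°
  d=(0.5000,0.8660)  start (4,6)  tX=0.6400 tY=0.4388  stride 1/|dx|=2.0000 1/|dy|=1.1547
    cross y-line → (4,7), t=0.4388 (wall)
  → r_2 = 0.4388
beam 3: φ=45°, α=150°
  d=(-0.8660,0.5000)  start (4,6)  tX=0.7852 tY=0.7600  stride 1/|dx|=1.1547 1/|dy|=2.0000
    cross y-line → (4,7), t=0.7600 (wall)
  → r_3 = 0.7600
beam 4: φ=135°, α=240°
  d=(-0.5000,-0.8660)  start (4,6)  tX=1.3600 tY=0.7159  stride 1/|dx|=2.0000 1/|dy|=1.1547
    cross y-line → (4,5), t=0.7159
    cross x-line → (3,5), t=1.3600 (wall)
  → r_4 = 1.3600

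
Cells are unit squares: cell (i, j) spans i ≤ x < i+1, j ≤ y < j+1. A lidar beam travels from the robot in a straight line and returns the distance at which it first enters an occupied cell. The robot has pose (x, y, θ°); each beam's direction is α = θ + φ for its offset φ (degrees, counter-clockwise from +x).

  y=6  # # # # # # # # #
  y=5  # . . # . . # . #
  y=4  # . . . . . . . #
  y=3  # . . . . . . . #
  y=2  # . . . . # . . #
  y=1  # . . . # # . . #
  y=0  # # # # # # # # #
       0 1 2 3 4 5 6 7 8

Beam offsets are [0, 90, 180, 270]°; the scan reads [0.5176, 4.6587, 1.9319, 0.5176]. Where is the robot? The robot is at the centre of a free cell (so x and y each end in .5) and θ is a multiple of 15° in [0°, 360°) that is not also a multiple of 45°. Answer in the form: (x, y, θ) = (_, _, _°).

Enumerate (i+0.5, j+0.5, θ) over the 30 free cells and 16 admissible headings. For each, cast all 4 beams and compare to the given ranges.
  (1.5, 1.5, 195°): beam 2 = 0.5176 ≠ 4.6587 ✗
  (5.5, 4.5, 255°): beam 1 = 1.5529 ≠ 0.5176 ✗
  (5.5, 3.5, 120°): beam 1 = 2.8868 ≠ 0.5176 ✗
  …
  (3.5, 1.5, 15°): r_1=0.5176, r_2=4.6587, r_3=1.9319, r_4=0.5176 — all match ✓
Only this pose fits every beam.

(x, y, θ) = (3.5, 1.5, 15°)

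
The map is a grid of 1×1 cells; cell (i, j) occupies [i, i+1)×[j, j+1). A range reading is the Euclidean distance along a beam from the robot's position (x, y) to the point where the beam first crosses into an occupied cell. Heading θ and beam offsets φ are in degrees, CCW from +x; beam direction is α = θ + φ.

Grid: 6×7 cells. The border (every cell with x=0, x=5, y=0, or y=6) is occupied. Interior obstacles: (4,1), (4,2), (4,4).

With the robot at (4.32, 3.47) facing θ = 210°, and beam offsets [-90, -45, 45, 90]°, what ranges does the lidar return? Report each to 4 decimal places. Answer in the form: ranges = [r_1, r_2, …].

beam 1: φ=-90°, α=120°
  direction (-0.5000, 0.8660); cell (4,3); t to first gridline: x 0.6400, y 0.6120 (then +2.0000 / +1.1547)
    (4,4) via y @ 0.6120  # hit
  → r_1 = 0.6120
beam 2: φ=-45°, α=165°
  direction (-0.9659, 0.2588); cell (4,3); t to first gridline: x 0.3313, y 2.0478 (then +1.0353 / +3.8637)
    (3,3) via x @ 0.3313
    (2,3) via x @ 1.3666
    (2,4) via y @ 2.0478
    (1,4) via x @ 2.4018
    (0,4) via x @ 3.4371  # hit
  → r_2 = 3.4371
beam 3: φ=45°, α=255°
  direction (-0.2588, -0.9659); cell (4,3); t to first gridline: x 1.2364, y 0.4866 (then +3.8637 / +1.0353)
    (4,2) via y @ 0.4866  # hit
  → r_3 = 0.4866
beam 4: φ=90°, α=300°
  direction (0.5000, -0.8660); cell (4,3); t to first gridline: x 1.3600, y 0.5427 (then +2.0000 / +1.1547)
    (4,2) via y @ 0.5427  # hit
  → r_4 = 0.5427

ranges = [0.6120, 3.4371, 0.4866, 0.5427]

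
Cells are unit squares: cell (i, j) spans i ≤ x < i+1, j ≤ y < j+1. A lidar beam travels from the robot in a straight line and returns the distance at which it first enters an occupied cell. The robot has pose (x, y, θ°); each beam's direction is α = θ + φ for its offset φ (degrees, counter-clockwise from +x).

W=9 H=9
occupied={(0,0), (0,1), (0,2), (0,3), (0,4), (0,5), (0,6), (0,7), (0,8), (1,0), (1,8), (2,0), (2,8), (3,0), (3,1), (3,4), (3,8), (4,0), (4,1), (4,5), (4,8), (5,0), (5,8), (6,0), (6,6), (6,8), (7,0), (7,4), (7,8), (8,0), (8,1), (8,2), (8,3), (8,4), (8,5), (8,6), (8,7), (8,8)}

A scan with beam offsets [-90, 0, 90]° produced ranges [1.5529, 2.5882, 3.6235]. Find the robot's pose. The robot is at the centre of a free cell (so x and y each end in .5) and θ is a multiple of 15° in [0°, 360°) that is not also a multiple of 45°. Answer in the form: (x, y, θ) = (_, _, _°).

(x, y, θ) = (5.5, 2.5, 345°)

Enumerate (i+0.5, j+0.5, θ) over the 43 free cells and 16 admissible headings. For each, cast all 3 beams and compare to the given ranges.
  (6.5, 1.5, 210°): beam 1 = 4.0415 ≠ 1.5529 ✗
  (6.5, 4.5, 330°): beam 1 = 3.0000 ≠ 1.5529 ✗
  (1.5, 1.5, 60°): beam 1 = 1.0000 ≠ 1.5529 ✗
  …
  (5.5, 2.5, 345°): r_1=1.5529, r_2=2.5882, r_3=3.6235 — all match ✓
Unique over the lattice → pose = (5.5, 2.5, 345°).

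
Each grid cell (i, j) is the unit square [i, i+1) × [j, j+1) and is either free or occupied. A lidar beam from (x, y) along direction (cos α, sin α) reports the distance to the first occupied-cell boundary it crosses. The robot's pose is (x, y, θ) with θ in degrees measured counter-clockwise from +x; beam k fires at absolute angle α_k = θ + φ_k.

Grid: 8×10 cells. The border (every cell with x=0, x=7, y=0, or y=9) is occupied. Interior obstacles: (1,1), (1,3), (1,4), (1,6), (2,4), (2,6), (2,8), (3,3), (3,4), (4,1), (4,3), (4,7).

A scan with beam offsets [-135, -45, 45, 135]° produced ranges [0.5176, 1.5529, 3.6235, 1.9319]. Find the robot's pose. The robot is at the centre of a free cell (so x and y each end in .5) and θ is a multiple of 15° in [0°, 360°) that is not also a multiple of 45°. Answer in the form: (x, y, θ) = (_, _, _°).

Enumerate (i+0.5, j+0.5, θ) over the 36 free cells and 16 admissible headings. For each, cast all 4 beams and compare to the given ranges.
  (4.5, 8.5, 30°): beam 2 = 2.5882 ≠ 1.5529 ✗
  (4.5, 8.5, 345°): beam 1 = 3.0000 ≠ 0.5176 ✗
  (1.5, 2.5, 255°): beam 1 = 0.5774 ≠ 0.5176 ✗
  …
  (3.5, 6.5, 330°): r_1=0.5176, r_2=1.5529, r_3=3.6235, r_4=1.9319 — all match ✓
Unique over the lattice → pose = (3.5, 6.5, 330°).

(x, y, θ) = (3.5, 6.5, 330°)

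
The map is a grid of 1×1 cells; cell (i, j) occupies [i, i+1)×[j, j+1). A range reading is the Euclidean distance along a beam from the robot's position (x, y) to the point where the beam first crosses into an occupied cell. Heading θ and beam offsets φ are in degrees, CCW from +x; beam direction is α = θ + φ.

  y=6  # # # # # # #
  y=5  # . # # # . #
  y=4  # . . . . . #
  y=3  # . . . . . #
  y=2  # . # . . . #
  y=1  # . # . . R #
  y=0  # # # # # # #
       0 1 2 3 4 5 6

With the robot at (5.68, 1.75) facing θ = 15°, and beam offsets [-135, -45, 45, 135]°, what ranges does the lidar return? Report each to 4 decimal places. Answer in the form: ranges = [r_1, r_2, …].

ranges = [0.8660, 0.3695, 0.6400, 5.4040]

beam 1: φ=-135°, α=240°
  cosα=-0.5000 sinα=-0.8660 | (5,1) | tMaxX 1.3600 tMaxY 0.8660 | tΔX 2.0000 tΔY 1.1547
    t=0.8660 [y] (5,0) — stop
  → r_1 = 0.8660
beam 2: φ=-45°, α=330°
  cosα=0.8660 sinα=-0.5000 | (5,1) | tMaxX 0.3695 tMaxY 1.5000 | tΔX 1.1547 tΔY 2.0000
    t=0.3695 [x] (6,1) — stop
  → r_2 = 0.3695
beam 3: φ=45°, α=60°
  cosα=0.5000 sinα=0.8660 | (5,1) | tMaxX 0.6400 tMaxY 0.2887 | tΔX 2.0000 tΔY 1.1547
    t=0.2887 [y] (5,2)
    t=0.6400 [x] (6,2) — stop
  → r_3 = 0.6400
beam 4: φ=135°, α=150°
  cosα=-0.8660 sinα=0.5000 | (5,1) | tMaxX 0.7852 tMaxY 0.5000 | tΔX 1.1547 tΔY 2.0000
    t=0.5000 [y] (5,2)
    t=0.7852 [x] (4,2)
    t=1.9399 [x] (3,2)
    t=2.5000 [y] (3,3)
    t=3.0946 [x] (2,3)
    t=4.2493 [x] (1,3)
    t=4.5000 [y] (1,4)
    t=5.4040 [x] (0,4) — stop
  → r_4 = 5.4040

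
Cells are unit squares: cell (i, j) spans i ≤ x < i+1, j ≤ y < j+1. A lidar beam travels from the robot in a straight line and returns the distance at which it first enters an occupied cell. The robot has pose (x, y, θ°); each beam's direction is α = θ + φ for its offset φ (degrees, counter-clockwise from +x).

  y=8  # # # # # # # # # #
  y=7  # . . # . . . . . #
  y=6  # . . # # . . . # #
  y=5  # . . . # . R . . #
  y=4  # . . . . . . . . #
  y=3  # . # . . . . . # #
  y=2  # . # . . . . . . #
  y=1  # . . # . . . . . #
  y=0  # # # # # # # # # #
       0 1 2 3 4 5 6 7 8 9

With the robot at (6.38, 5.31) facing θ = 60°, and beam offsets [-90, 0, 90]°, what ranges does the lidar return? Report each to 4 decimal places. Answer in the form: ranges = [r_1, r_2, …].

beam 1: φ=-90°, α=330°
  dir = (cos 330°, sin 330°) = (0.8660, -0.5000); from cell (6,5)
  next x-line at t=0.7159, next y-line at t=0.6200; Δt_x=1.1547, Δt_y=2.0000
    y: enter (6,4) at t=0.6200
    x: enter (7,4) at t=0.7159
    x: enter (8,4) at t=1.8706
    y: enter (8,3) at t=2.6200 ← occupied
  → r_1 = 2.6200
beam 2: φ=0°, α=60°
  dir = (cos 60°, sin 60°) = (0.5000, 0.8660); from cell (6,5)
  next x-line at t=1.2400, next y-line at t=0.7967; Δt_x=2.0000, Δt_y=1.1547
    y: enter (6,6) at t=0.7967
    x: enter (7,6) at t=1.2400
    y: enter (7,7) at t=1.9514
    y: enter (7,8) at t=3.1061 ← occupied
  → r_2 = 3.1061
beam 3: φ=90°, α=150°
  dir = (cos 150°, sin 150°) = (-0.8660, 0.5000); from cell (6,5)
  next x-line at t=0.4388, next y-line at t=1.3800; Δt_x=1.1547, Δt_y=2.0000
    x: enter (5,5) at t=0.4388
    y: enter (5,6) at t=1.3800
    x: enter (4,6) at t=1.5935 ← occupied
  → r_3 = 1.5935

ranges = [2.6200, 3.1061, 1.5935]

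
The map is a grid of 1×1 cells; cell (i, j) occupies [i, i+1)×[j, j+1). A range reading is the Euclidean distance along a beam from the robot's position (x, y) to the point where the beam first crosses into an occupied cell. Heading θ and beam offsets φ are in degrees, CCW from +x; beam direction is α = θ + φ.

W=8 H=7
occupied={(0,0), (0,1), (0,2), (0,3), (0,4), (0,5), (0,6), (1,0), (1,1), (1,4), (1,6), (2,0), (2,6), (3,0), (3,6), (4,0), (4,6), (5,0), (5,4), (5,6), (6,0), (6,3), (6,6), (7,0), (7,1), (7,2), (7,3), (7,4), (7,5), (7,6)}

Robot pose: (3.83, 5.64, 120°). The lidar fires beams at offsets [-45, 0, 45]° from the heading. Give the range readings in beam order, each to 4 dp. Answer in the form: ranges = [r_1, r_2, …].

beam 1: φ=-45°, α=75°
  cosα=0.2588 sinα=0.9659 | (3,5) | tMaxX 0.6568 tMaxY 0.3727 | tΔX 3.8637 tΔY 1.0353
    t=0.3727 [y] (3,6) — stop
  → r_1 = 0.3727
beam 2: φ=0°, α=120°
  cosα=-0.5000 sinα=0.8660 | (3,5) | tMaxX 1.6600 tMaxY 0.4157 | tΔX 2.0000 tΔY 1.1547
    t=0.4157 [y] (3,6) — stop
  → r_2 = 0.4157
beam 3: φ=45°, α=165°
  cosα=-0.9659 sinα=0.2588 | (3,5) | tMaxX 0.8593 tMaxY 1.3909 | tΔX 1.0353 tΔY 3.8637
    t=0.8593 [x] (2,5)
    t=1.3909 [y] (2,6) — stop
  → r_3 = 1.3909

ranges = [0.3727, 0.4157, 1.3909]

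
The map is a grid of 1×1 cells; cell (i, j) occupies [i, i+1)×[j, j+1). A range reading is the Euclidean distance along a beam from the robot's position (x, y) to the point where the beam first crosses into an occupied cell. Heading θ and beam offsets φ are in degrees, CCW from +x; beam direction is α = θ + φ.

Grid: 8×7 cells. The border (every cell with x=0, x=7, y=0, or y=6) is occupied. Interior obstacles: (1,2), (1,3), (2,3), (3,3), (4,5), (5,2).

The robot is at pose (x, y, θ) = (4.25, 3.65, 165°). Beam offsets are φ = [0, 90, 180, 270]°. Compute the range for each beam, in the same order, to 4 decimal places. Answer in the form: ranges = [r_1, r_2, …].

beam 1: φ=0°, α=165°
  direction (-0.9659, 0.2588); cell (4,3); t to first gridline: x 0.2588, y 1.3523 (then +1.0353 / +3.8637)
    (3,3) via x @ 0.2588  # hit
  → r_1 = 0.2588
beam 2: φ=90°, α=255°
  direction (-0.2588, -0.9659); cell (4,3); t to first gridline: x 0.9659, y 0.6729 (then +3.8637 / +1.0353)
    (4,2) via y @ 0.6729
    (3,2) via x @ 0.9659
    (3,1) via y @ 1.7082
    (3,0) via y @ 2.7435  # hit
  → r_2 = 2.7435
beam 3: φ=180°, α=345°
  direction (0.9659, -0.2588); cell (4,3); t to first gridline: x 0.7765, y 2.5114 (then +1.0353 / +3.8637)
    (5,3) via x @ 0.7765
    (6,3) via x @ 1.8117
    (6,2) via y @ 2.5114
    (7,2) via x @ 2.8470  # hit
  → r_3 = 2.8470
beam 4: φ=270°, α=75°
  direction (0.2588, 0.9659); cell (4,3); t to first gridline: x 2.8978, y 0.3623 (then +3.8637 / +1.0353)
    (4,4) via y @ 0.3623
    (4,5) via y @ 1.3976  # hit
  → r_4 = 1.3976

ranges = [0.2588, 2.7435, 2.8470, 1.3976]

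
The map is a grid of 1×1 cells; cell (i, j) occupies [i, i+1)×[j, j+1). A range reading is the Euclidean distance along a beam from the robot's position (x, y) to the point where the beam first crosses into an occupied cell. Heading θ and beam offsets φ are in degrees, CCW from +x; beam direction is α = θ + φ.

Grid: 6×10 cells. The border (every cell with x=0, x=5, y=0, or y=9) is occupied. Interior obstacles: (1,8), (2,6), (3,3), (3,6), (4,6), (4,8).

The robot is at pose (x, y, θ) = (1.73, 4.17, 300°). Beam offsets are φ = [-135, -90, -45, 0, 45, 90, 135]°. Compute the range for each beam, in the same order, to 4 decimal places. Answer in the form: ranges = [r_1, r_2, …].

ranges = [0.7558, 0.8429, 2.8205, 3.6604, 1.3148, 3.6600, 1.8946]

beam 1: φ=-135°, α=165°
  direction (-0.9659, 0.2588); cell (1,4); t to first gridline: x 0.7558, y 3.2069 (then +1.0353 / +3.8637)
    (0,4) via x @ 0.7558  # hit
  → r_1 = 0.7558
beam 2: φ=-90°, α=210°
  direction (-0.8660, -0.5000); cell (1,4); t to first gridline: x 0.8429, y 0.3400 (then +1.1547 / +2.0000)
    (1,3) via y @ 0.3400
    (0,3) via x @ 0.8429  # hit
  → r_2 = 0.8429
beam 3: φ=-45°, α=255°
  direction (-0.2588, -0.9659); cell (1,4); t to first gridline: x 2.8205, y 0.1760 (then +3.8637 / +1.0353)
    (1,3) via y @ 0.1760
    (1,2) via y @ 1.2113
    (1,1) via y @ 2.2465
    (0,1) via x @ 2.8205  # hit
  → r_3 = 2.8205
beam 4: φ=0°, α=300°
  direction (0.5000, -0.8660); cell (1,4); t to first gridline: x 0.5400, y 0.1963 (then +2.0000 / +1.1547)
    (1,3) via y @ 0.1963
    (2,3) via x @ 0.5400
    (2,2) via y @ 1.3510
    (2,1) via y @ 2.5057
    (3,1) via x @ 2.5400
    (3,0) via y @ 3.6604  # hit
  → r_4 = 3.6604
beam 5: φ=45°, α=345°
  direction (0.9659, -0.2588); cell (1,4); t to first gridline: x 0.2795, y 0.6568 (then +1.0353 / +3.8637)
    (2,4) via x @ 0.2795
    (2,3) via y @ 0.6568
    (3,3) via x @ 1.3148  # hit
  → r_5 = 1.3148
beam 6: φ=90°, α=30°
  direction (0.8660, 0.5000); cell (1,4); t to first gridline: x 0.3118, y 1.6600 (then +1.1547 / +2.0000)
    (2,4) via x @ 0.3118
    (3,4) via x @ 1.4665
    (3,5) via y @ 1.6600
    (4,5) via x @ 2.6212
    (4,6) via y @ 3.6600  # hit
  → r_6 = 3.6600
beam 7: φ=135°, α=75°
  direction (0.2588, 0.9659); cell (1,4); t to first gridline: x 1.0432, y 0.8593 (then +3.8637 / +1.0353)
    (1,5) via y @ 0.8593
    (2,5) via x @ 1.0432
    (2,6) via y @ 1.8946  # hit
  → r_7 = 1.8946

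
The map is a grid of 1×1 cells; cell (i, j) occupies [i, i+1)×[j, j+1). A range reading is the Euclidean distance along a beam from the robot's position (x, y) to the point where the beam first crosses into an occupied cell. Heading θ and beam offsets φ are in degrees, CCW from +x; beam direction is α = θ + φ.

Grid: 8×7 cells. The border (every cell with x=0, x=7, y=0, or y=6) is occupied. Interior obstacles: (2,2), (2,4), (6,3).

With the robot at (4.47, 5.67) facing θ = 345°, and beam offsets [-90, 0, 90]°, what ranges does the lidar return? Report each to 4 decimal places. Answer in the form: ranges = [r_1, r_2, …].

beam 1: φ=-90°, α=255°
  cosα=-0.2588 sinα=-0.9659 | (4,5) | tMaxX 1.8159 tMaxY 0.6936 | tΔX 3.8637 tΔY 1.0353
    t=0.6936 [y] (4,4)
    t=1.7289 [y] (4,3)
    t=1.8159 [x] (3,3)
    t=2.7642 [y] (3,2)
    t=3.7995 [y] (3,1)
    t=4.8347 [y] (3,0) — stop
  → r_1 = 4.8347
beam 2: φ=0°, α=345°
  cosα=0.9659 sinα=-0.2588 | (4,5) | tMaxX 0.5487 tMaxY 2.5887 | tΔX 1.0353 tΔY 3.8637
    t=0.5487 [x] (5,5)
    t=1.5840 [x] (6,5)
    t=2.5887 [y] (6,4)
    t=2.6192 [x] (7,4) — stop
  → r_2 = 2.6192
beam 3: φ=90°, α=75°
  cosα=0.2588 sinα=0.9659 | (4,5) | tMaxX 2.0478 tMaxY 0.3416 | tΔX 3.8637 tΔY 1.0353
    t=0.3416 [y] (4,6) — stop
  → r_3 = 0.3416

ranges = [4.8347, 2.6192, 0.3416]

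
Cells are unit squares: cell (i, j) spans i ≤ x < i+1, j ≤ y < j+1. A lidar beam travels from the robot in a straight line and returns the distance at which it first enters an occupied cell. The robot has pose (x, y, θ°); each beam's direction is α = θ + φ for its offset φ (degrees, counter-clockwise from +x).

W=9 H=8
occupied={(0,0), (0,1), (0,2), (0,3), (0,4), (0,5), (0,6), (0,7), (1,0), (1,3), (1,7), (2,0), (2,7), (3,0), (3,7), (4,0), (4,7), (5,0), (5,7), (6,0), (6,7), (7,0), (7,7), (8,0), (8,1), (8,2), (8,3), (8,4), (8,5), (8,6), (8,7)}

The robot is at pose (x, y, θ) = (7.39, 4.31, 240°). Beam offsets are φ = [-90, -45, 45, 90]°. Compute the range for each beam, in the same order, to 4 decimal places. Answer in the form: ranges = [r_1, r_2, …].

beam 1: φ=-90°, α=150°
  d=(-0.8660,0.5000)  start (7,4)  tX=0.4503 tY=1.3800  stride 1/|dx|=1.1547 1/|dy|=2.0000
    cross x-line → (6,4), t=0.4503
    cross y-line → (6,5), t=1.3800
    cross x-line → (5,5), t=1.6050
    cross x-line → (4,5), t=2.7597
    cross y-line → (4,6), t=3.3800
    cross x-line → (3,6), t=3.9144
    cross x-line → (2,6), t=5.0691
    cross y-line → (2,7), t=5.3800 (wall)
  → r_1 = 5.3800
beam 2: φ=-45°, α=195°
  d=(-0.9659,-0.2588)  start (7,4)  tX=0.4038 tY=1.1977  stride 1/|dx|=1.0353 1/|dy|=3.8637
    cross x-line → (6,4), t=0.4038
    cross y-line → (6,3), t=1.1977
    cross x-line → (5,3), t=1.4390
    cross x-line → (4,3), t=2.4743
    cross x-line → (3,3), t=3.5096
    cross x-line → (2,3), t=4.5449
    cross y-line → (2,2), t=5.0615
    cross x-line → (1,2), t=5.5801
    cross x-line → (0,2), t=6.6154 (wall)
  → r_2 = 6.6154
beam 3: φ=45°, α=285°
  d=(0.2588,-0.9659)  start (7,4)  tX=2.3569 tY=0.3209  stride 1/|dx|=3.8637 1/|dy|=1.0353
    cross y-line → (7,3), t=0.3209
    cross y-line → (7,2), t=1.3562
    cross x-line → (8,2), t=2.3569 (wall)
  → r_3 = 2.3569
beam 4: φ=90°, α=330°
  d=(0.8660,-0.5000)  start (7,4)  tX=0.7044 tY=0.6200  stride 1/|dx|=1.1547 1/|dy|=2.0000
    cross y-line → (7,3), t=0.6200
    cross x-line → (8,3), t=0.7044 (wall)
  → r_4 = 0.7044

ranges = [5.3800, 6.6154, 2.3569, 0.7044]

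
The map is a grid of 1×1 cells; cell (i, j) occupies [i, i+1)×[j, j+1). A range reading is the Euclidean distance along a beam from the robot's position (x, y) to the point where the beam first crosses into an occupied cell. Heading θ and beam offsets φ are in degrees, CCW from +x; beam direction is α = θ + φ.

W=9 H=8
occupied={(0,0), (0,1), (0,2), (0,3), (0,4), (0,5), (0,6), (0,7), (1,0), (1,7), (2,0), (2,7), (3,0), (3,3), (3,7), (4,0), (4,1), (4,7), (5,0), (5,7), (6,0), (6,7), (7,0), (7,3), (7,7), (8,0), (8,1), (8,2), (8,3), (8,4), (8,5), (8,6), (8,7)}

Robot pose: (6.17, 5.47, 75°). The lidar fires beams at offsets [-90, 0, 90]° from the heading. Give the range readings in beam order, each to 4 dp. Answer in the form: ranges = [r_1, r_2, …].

ranges = [1.8946, 1.5840, 5.3524]

beam 1: φ=-90°, α=345°
  cosα=0.9659 sinα=-0.2588 | (6,5) | tMaxX 0.8593 tMaxY 1.8159 | tΔX 1.0353 tΔY 3.8637
    t=0.8593 [x] (7,5)
    t=1.8159 [y] (7,4)
    t=1.8946 [x] (8,4) — stop
  → r_1 = 1.8946
beam 2: φ=0°, α=75°
  cosα=0.2588 sinα=0.9659 | (6,5) | tMaxX 3.2069 tMaxY 0.5487 | tΔX 3.8637 tΔY 1.0353
    t=0.5487 [y] (6,6)
    t=1.5840 [y] (6,7) — stop
  → r_2 = 1.5840
beam 3: φ=90°, α=165°
  cosα=-0.9659 sinα=0.2588 | (6,5) | tMaxX 0.1760 tMaxY 2.0478 | tΔX 1.0353 tΔY 3.8637
    t=0.1760 [x] (5,5)
    t=1.2113 [x] (4,5)
    t=2.0478 [y] (4,6)
    t=2.2465 [x] (3,6)
    t=3.2818 [x] (2,6)
    t=4.3171 [x] (1,6)
    t=5.3524 [x] (0,6) — stop
  → r_3 = 5.3524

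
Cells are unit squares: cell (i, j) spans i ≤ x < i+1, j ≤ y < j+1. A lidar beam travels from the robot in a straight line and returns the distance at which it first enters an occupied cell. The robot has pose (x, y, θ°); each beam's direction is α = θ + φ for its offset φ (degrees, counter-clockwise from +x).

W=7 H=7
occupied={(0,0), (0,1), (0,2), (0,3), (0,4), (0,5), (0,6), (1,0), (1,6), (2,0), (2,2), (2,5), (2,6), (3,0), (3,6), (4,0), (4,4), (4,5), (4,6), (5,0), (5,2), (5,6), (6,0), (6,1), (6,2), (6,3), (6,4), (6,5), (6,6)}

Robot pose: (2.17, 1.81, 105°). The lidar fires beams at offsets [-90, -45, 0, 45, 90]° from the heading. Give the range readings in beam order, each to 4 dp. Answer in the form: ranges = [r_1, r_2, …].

ranges = [0.7341, 0.2194, 0.1967, 1.3510, 1.2113]

beam 1: φ=-90°, α=15°
  dir = (cos 15°, sin 15°) = (0.9659, 0.2588); from cell (2,1)
  next x-line at t=0.8593, next y-line at t=0.7341; Δt_x=1.0353, Δt_y=3.8637
    y: enter (2,2) at t=0.7341 ← occupied
  → r_1 = 0.7341
beam 2: φ=-45°, α=60°
  dir = (cos 60°, sin 60°) = (0.5000, 0.8660); from cell (2,1)
  next x-line at t=1.6600, next y-line at t=0.2194; Δt_x=2.0000, Δt_y=1.1547
    y: enter (2,2) at t=0.2194 ← occupied
  → r_2 = 0.2194
beam 3: φ=0°, α=105°
  dir = (cos 105°, sin 105°) = (-0.2588, 0.9659); from cell (2,1)
  next x-line at t=0.6568, next y-line at t=0.1967; Δt_x=3.8637, Δt_y=1.0353
    y: enter (2,2) at t=0.1967 ← occupied
  → r_3 = 0.1967
beam 4: φ=45°, α=150°
  dir = (cos 150°, sin 150°) = (-0.8660, 0.5000); from cell (2,1)
  next x-line at t=0.1963, next y-line at t=0.3800; Δt_x=1.1547, Δt_y=2.0000
    x: enter (1,1) at t=0.1963
    y: enter (1,2) at t=0.3800
    x: enter (0,2) at t=1.3510 ← occupied
  → r_4 = 1.3510
beam 5: φ=90°, α=195°
  dir = (cos 195°, sin 195°) = (-0.9659, -0.2588); from cell (2,1)
  next x-line at t=0.1760, next y-line at t=3.1296; Δt_x=1.0353, Δt_y=3.8637
    x: enter (1,1) at t=0.1760
    x: enter (0,1) at t=1.2113 ← occupied
  → r_5 = 1.2113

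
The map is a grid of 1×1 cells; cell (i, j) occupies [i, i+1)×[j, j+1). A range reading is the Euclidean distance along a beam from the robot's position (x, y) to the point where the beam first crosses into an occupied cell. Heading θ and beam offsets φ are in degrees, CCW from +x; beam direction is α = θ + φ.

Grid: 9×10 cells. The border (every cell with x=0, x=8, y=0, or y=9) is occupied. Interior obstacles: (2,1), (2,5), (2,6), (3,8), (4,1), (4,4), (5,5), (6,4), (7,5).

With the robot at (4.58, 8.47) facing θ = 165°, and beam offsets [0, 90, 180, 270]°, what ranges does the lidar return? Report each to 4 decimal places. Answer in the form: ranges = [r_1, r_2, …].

beam 1: φ=0°, α=165°
  d=(-0.9659,0.2588)  start (4,8)  tX=0.6005 tY=2.0478  stride 1/|dx|=1.0353 1/|dy|=3.8637
    cross x-line → (3,8), t=0.6005 (wall)
  → r_1 = 0.6005
beam 2: φ=90°, α=255°
  d=(-0.2588,-0.9659)  start (4,8)  tX=2.2409 tY=0.4866  stride 1/|dx|=3.8637 1/|dy|=1.0353
    cross y-line → (4,7), t=0.4866
    cross y-line → (4,6), t=1.5219
    cross x-line → (3,6), t=2.2409
    cross y-line → (3,5), t=2.5571
    cross y-line → (3,4), t=3.5924
    cross y-line → (3,3), t=4.6277
    cross y-line → (3,2), t=5.6630
    cross x-line → (2,2), t=6.1047
    cross y-line → (2,1), t=6.6982 (wall)
  → r_2 = 6.6982
beam 3: φ=180°, α=345°
  d=(0.9659,-0.2588)  start (4,8)  tX=0.4348 tY=1.8159  stride 1/|dx|=1.0353 1/|dy|=3.8637
    cross x-line → (5,8), t=0.4348
    cross x-line → (6,8), t=1.4701
    cross y-line → (6,7), t=1.8159
    cross x-line → (7,7), t=2.5054
    cross x-line → (8,7), t=3.5406 (wall)
  → r_3 = 3.5406
beam 4: φ=270°, α=75°
  d=(0.2588,0.9659)  start (4,8)  tX=1.6228 tY=0.5487  stride 1/|dx|=3.8637 1/|dy|=1.0353
    cross y-line → (4,9), t=0.5487 (wall)
  → r_4 = 0.5487

ranges = [0.6005, 6.6982, 3.5406, 0.5487]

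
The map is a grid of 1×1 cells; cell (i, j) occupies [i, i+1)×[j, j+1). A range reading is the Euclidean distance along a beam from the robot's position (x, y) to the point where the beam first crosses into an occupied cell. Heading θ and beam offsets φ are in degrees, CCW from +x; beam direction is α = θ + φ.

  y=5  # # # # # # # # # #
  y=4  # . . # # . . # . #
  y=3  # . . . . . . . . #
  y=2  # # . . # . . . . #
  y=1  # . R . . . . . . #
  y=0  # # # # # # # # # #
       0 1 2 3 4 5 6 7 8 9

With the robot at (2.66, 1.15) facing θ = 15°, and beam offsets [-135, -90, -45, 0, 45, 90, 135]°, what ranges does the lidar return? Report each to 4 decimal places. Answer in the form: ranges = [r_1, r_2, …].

beam 1: φ=-135°, α=240°
  d=(-0.5000,-0.8660)  start (2,1)  tX=1.3200 tY=0.1732  stride 1/|dx|=2.0000 1/|dy|=1.1547
    cross y-line → (2,0), t=0.1732 (wall)
  → r_1 = 0.1732
beam 2: φ=-90°, α=285°
  d=(0.2588,-0.9659)  start (2,1)  tX=1.3137 tY=0.1553  stride 1/|dx|=3.8637 1/|dy|=1.0353
    cross y-line → (2,0), t=0.1553 (wall)
  → r_2 = 0.1553
beam 3: φ=-45°, α=330°
  d=(0.8660,-0.5000)  start (2,1)  tX=0.3926 tY=0.3000  stride 1/|dx|=1.1547 1/|dy|=2.0000
    cross y-line → (2,0), t=0.3000 (wall)
  → r_3 = 0.3000
beam 4: φ=0°, α=15°
  d=(0.9659,0.2588)  start (2,1)  tX=0.3520 tY=3.2841  stride 1/|dx|=1.0353 1/|dy|=3.8637
    cross x-line → (3,1), t=0.3520
    cross x-line → (4,1), t=1.3873
    cross x-line → (5,1), t=2.4225
    cross y-line → (5,2), t=3.2841
    cross x-line → (6,2), t=3.4578
    cross x-line → (7,2), t=4.4931
    cross x-line → (8,2), t=5.5284
    cross x-line → (9,2), t=6.5637 (wall)
  → r_4 = 6.5637
beam 5: φ=45°, α=60°
  d=(0.5000,0.8660)  start (2,1)  tX=0.6800 tY=0.9815  stride 1/|dx|=2.0000 1/|dy|=1.1547
    cross x-line → (3,1), t=0.6800
    cross y-line → (3,2), t=0.9815
    cross y-line → (3,3), t=2.1362
    cross x-line → (4,3), t=2.6800
    cross y-line → (4,4), t=3.2909 (wall)
  → r_5 = 3.2909
beam 6: φ=90°, α=105°
  d=(-0.2588,0.9659)  start (2,1)  tX=2.5500 tY=0.8800  stride 1/|dx|=3.8637 1/|dy|=1.0353
    cross y-line → (2,2), t=0.8800
    cross y-line → (2,3), t=1.9153
    cross x-line → (1,3), t=2.5500
    cross y-line → (1,4), t=2.9505
    cross y-line → (1,5), t=3.9858 (wall)
  → r_6 = 3.9858
beam 7: φ=135°, α=150°
  d=(-0.8660,0.5000)  start (2,1)  tX=0.7621 tY=1.7000  stride 1/|dx|=1.1547 1/|dy|=2.0000
    cross x-line → (1,1), t=0.7621
    cross y-line → (1,2), t=1.7000 (wall)
  → r_7 = 1.7000

ranges = [0.1732, 0.1553, 0.3000, 6.5637, 3.2909, 3.9858, 1.7000]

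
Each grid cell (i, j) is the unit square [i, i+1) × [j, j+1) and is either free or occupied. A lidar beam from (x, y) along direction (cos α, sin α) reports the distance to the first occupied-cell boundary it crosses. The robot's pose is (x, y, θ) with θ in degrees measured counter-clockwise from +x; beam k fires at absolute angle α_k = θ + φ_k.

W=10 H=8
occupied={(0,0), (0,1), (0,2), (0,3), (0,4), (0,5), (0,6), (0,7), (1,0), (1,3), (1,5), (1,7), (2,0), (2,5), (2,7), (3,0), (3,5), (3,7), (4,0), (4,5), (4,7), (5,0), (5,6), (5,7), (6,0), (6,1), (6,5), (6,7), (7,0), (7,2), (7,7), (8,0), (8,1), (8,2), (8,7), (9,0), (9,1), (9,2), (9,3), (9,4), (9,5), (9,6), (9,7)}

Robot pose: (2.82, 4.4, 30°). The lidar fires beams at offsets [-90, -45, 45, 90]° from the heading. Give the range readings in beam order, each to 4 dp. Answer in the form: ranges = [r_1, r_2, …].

ranges = [3.9260, 5.4092, 0.6212, 0.6928]

beam 1: φ=-90°, α=300°
  cosα=0.5000 sinα=-0.8660 | (2,4) | tMaxX 0.3600 tMaxY 0.4619 | tΔX 2.0000 tΔY 1.1547
    t=0.3600 [x] (3,4)
    t=0.4619 [y] (3,3)
    t=1.6166 [y] (3,2)
    t=2.3600 [x] (4,2)
    t=2.7713 [y] (4,1)
    t=3.9260 [y] (4,0) — stop
  → r_1 = 3.9260
beam 2: φ=-45°, α=345°
  cosα=0.9659 sinα=-0.2588 | (2,4) | tMaxX 0.1863 tMaxY 1.5455 | tΔX 1.0353 tΔY 3.8637
    t=0.1863 [x] (3,4)
    t=1.2216 [x] (4,4)
    t=1.5455 [y] (4,3)
    t=2.2569 [x] (5,3)
    t=3.2922 [x] (6,3)
    t=4.3275 [x] (7,3)
    t=5.3627 [x] (8,3)
    t=5.4092 [y] (8,2) — stop
  → r_2 = 5.4092
beam 3: φ=45°, α=75°
  cosα=0.2588 sinα=0.9659 | (2,4) | tMaxX 0.6955 tMaxY 0.6212 | tΔX 3.8637 tΔY 1.0353
    t=0.6212 [y] (2,5) — stop
  → r_3 = 0.6212
beam 4: φ=90°, α=120°
  cosα=-0.5000 sinα=0.8660 | (2,4) | tMaxX 1.6400 tMaxY 0.6928 | tΔX 2.0000 tΔY 1.1547
    t=0.6928 [y] (2,5) — stop
  → r_4 = 0.6928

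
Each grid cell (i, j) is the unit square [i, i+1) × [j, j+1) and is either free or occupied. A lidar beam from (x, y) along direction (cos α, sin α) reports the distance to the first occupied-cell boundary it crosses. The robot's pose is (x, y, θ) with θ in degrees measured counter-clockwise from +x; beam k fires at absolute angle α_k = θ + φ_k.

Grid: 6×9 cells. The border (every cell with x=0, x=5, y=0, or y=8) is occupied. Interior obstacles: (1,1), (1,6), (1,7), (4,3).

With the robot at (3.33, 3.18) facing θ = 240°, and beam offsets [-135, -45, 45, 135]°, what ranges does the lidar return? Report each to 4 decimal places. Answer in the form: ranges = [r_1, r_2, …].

ranges = [4.9900, 2.4122, 2.2569, 0.6936]

beam 1: φ=-135°, α=105°
  d=(-0.2588,0.9659)  start (3,3)  tX=1.2750 tY=0.8489  stride 1/|dx|=3.8637 1/|dy|=1.0353
    cross y-line → (3,4), t=0.8489
    cross x-line → (2,4), t=1.2750
    cross y-line → (2,5), t=1.8842
    cross y-line → (2,6), t=2.9195
    cross y-line → (2,7), t=3.9548
    cross y-line → (2,8), t=4.9900 (wall)
  → r_1 = 4.9900
beam 2: φ=-45°, α=195°
  d=(-0.9659,-0.2588)  start (3,3)  tX=0.3416 tY=0.6955  stride 1/|dx|=1.0353 1/|dy|=3.8637
    cross x-line → (2,3), t=0.3416
    cross y-line → (2,2), t=0.6955
    cross x-line → (1,2), t=1.3769
    cross x-line → (0,2), t=2.4122 (wall)
  → r_2 = 2.4122
beam 3: φ=45°, α=285°
  d=(0.2588,-0.9659)  start (3,3)  tX=2.5887 tY=0.1863  stride 1/|dx|=3.8637 1/|dy|=1.0353
    cross y-line → (3,2), t=0.1863
    cross y-line → (3,1), t=1.2216
    cross y-line → (3,0), t=2.2569 (wall)
  → r_3 = 2.2569
beam 4: φ=135°, α=15°
  d=(0.9659,0.2588)  start (3,3)  tX=0.6936 tY=3.1682  stride 1/|dx|=1.0353 1/|dy|=3.8637
    cross x-line → (4,3), t=0.6936 (wall)
  → r_4 = 0.6936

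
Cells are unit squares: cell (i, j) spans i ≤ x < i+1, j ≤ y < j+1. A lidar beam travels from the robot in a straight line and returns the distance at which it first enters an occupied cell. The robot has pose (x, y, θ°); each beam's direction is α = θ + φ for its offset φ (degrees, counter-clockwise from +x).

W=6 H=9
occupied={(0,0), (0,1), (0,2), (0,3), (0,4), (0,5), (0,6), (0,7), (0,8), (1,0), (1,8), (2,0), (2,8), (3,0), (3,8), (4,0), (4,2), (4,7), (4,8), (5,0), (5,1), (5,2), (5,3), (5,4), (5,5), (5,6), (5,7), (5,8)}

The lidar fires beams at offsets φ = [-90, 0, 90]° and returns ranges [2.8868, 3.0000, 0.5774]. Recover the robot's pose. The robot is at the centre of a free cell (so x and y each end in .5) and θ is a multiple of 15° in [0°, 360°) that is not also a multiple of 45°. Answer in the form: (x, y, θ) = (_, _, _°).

(x, y, θ) = (3.5, 7.5, 300°)

Enumerate (i+0.5, j+0.5, θ) over the 26 free cells and 16 admissible headings. For each, cast all 3 beams and compare to the given ranges.
  (2.5, 2.5, 75°): beam 1 = 1.5529 ≠ 2.8868 ✗
  (2.5, 3.5, 210°): beam 1 = 3.0000 ≠ 2.8868 ✗
  (1.5, 7.5, 120°): beam 1 = 1.0000 ≠ 2.8868 ✗
  (3.5, 5.5, 345°): beam 1 = 4.6587 ≠ 2.8868 ✗
  (1.5, 7.5, 255°): beam 1 = 0.5176 ≠ 2.8868 ✗
  …
  (3.5, 7.5, 300°): r_1=2.8868, r_2=3.0000, r_3=0.5774 — all match ✓
No second candidate reproduces the full scan.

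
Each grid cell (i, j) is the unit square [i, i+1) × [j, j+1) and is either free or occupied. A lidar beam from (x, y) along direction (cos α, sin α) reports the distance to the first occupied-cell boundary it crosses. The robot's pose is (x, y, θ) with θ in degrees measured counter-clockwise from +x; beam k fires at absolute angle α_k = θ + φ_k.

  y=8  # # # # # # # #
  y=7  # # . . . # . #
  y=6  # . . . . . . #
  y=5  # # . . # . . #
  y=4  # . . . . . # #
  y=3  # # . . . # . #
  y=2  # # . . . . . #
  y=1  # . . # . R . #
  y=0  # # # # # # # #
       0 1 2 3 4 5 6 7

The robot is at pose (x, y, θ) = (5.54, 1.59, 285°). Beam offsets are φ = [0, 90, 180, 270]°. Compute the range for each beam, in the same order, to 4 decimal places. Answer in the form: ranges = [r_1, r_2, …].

ranges = [0.6108, 1.5115, 1.4597, 1.5943]

beam 1: φ=0°, α=285°
  dir = (cos 285°, sin 285°) = (0.2588, -0.9659); from cell (5,1)
  next x-line at t=1.7773, next y-line at t=0.6108; Δt_x=3.8637, Δt_y=1.0353
    y: enter (5,0) at t=0.6108 ← occupied
  → r_1 = 0.6108
beam 2: φ=90°, α=15°
  dir = (cos 15°, sin 15°) = (0.9659, 0.2588); from cell (5,1)
  next x-line at t=0.4762, next y-line at t=1.5841; Δt_x=1.0353, Δt_y=3.8637
    x: enter (6,1) at t=0.4762
    x: enter (7,1) at t=1.5115 ← occupied
  → r_2 = 1.5115
beam 3: φ=180°, α=105°
  dir = (cos 105°, sin 105°) = (-0.2588, 0.9659); from cell (5,1)
  next x-line at t=2.0864, next y-line at t=0.4245; Δt_x=3.8637, Δt_y=1.0353
    y: enter (5,2) at t=0.4245
    y: enter (5,3) at t=1.4597 ← occupied
  → r_3 = 1.4597
beam 4: φ=270°, α=195°
  dir = (cos 195°, sin 195°) = (-0.9659, -0.2588); from cell (5,1)
  next x-line at t=0.5590, next y-line at t=2.2796; Δt_x=1.0353, Δt_y=3.8637
    x: enter (4,1) at t=0.5590
    x: enter (3,1) at t=1.5943 ← occupied
  → r_4 = 1.5943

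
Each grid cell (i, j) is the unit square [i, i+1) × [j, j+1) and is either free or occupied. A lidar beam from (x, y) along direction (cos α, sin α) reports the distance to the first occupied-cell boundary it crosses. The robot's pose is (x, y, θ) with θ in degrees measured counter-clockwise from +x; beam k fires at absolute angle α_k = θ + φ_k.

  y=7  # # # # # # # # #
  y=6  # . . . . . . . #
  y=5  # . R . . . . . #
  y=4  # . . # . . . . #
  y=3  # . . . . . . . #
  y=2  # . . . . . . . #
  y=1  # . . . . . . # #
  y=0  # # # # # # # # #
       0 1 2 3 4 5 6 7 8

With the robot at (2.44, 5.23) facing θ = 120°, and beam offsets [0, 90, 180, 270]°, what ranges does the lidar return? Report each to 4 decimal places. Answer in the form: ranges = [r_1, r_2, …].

ranges = [2.0438, 1.6628, 1.1200, 3.5400]

beam 1: φ=0°, α=120°
  cosα=-0.5000 sinα=0.8660 | (2,5) | tMaxX 0.8800 tMaxY 0.8891 | tΔX 2.0000 tΔY 1.1547
    t=0.8800 [x] (1,5)
    t=0.8891 [y] (1,6)
    t=2.0438 [y] (1,7) — stop
  → r_1 = 2.0438
beam 2: φ=90°, α=210°
  cosα=-0.8660 sinα=-0.5000 | (2,5) | tMaxX 0.5081 tMaxY 0.4600 | tΔX 1.1547 tΔY 2.0000
    t=0.4600 [y] (2,4)
    t=0.5081 [x] (1,4)
    t=1.6628 [x] (0,4) — stop
  → r_2 = 1.6628
beam 3: φ=180°, α=300°
  cosα=0.5000 sinα=-0.8660 | (2,5) | tMaxX 1.1200 tMaxY 0.2656 | tΔX 2.0000 tΔY 1.1547
    t=0.2656 [y] (2,4)
    t=1.1200 [x] (3,4) — stop
  → r_3 = 1.1200
beam 4: φ=270°, α=30°
  cosα=0.8660 sinα=0.5000 | (2,5) | tMaxX 0.6466 tMaxY 1.5400 | tΔX 1.1547 tΔY 2.0000
    t=0.6466 [x] (3,5)
    t=1.5400 [y] (3,6)
    t=1.8013 [x] (4,6)
    t=2.9560 [x] (5,6)
    t=3.5400 [y] (5,7) — stop
  → r_4 = 3.5400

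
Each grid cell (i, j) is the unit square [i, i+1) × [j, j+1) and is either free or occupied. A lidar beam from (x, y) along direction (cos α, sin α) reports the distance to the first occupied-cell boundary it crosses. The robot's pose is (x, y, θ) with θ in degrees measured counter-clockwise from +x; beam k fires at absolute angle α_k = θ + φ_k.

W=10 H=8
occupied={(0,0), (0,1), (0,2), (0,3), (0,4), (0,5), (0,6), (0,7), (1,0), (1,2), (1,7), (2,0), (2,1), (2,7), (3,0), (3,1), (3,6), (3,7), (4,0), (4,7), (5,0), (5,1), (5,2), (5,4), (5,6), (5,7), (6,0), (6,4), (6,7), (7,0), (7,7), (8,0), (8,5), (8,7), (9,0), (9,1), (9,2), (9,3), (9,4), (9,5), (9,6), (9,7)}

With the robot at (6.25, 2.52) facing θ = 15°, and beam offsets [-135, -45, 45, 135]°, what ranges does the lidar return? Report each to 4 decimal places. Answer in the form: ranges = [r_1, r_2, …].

ranges = [0.5000, 3.0400, 3.5000, 0.2887]

beam 1: φ=-135°, α=240°
  d=(-0.5000,-0.8660)  start (6,2)  tX=0.5000 tY=0.6004  stride 1/|dx|=2.0000 1/|dy|=1.1547
    cross x-line → (5,2), t=0.5000 (wall)
  → r_1 = 0.5000
beam 2: φ=-45°, α=330°
  d=(0.8660,-0.5000)  start (6,2)  tX=0.8660 tY=1.0400  stride 1/|dx|=1.1547 1/|dy|=2.0000
    cross x-line → (7,2), t=0.8660
    cross y-line → (7,1), t=1.0400
    cross x-line → (8,1), t=2.0207
    cross y-line → (8,0), t=3.0400 (wall)
  → r_2 = 3.0400
beam 3: φ=45°, α=60°
  d=(0.5000,0.8660)  start (6,2)  tX=1.5000 tY=0.5543  stride 1/|dx|=2.0000 1/|dy|=1.1547
    cross y-line → (6,3), t=0.5543
    cross x-line → (7,3), t=1.5000
    cross y-line → (7,4), t=1.7090
    cross y-line → (7,5), t=2.8637
    cross x-line → (8,5), t=3.5000 (wall)
  → r_3 = 3.5000
beam 4: φ=135°, α=150°
  d=(-0.8660,0.5000)  start (6,2)  tX=0.2887 tY=0.9600  stride 1/|dx|=1.1547 1/|dy|=2.0000
    cross x-line → (5,2), t=0.2887 (wall)
  → r_4 = 0.2887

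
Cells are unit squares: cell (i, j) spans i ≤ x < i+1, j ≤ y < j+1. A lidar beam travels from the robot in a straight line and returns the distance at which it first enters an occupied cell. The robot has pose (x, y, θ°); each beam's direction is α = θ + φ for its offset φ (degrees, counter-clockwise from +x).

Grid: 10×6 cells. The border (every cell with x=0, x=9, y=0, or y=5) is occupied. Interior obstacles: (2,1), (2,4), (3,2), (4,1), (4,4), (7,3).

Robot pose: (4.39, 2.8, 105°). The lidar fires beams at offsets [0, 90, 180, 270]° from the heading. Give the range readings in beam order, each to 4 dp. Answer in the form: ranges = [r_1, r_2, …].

beam 1: φ=0°, α=105°
  direction (-0.2588, 0.9659); cell (4,2); t to first gridline: x 1.5068, y 0.2071 (then +3.8637 / +1.0353)
    (4,3) via y @ 0.2071
    (4,4) via y @ 1.2423  # hit
  → r_1 = 1.2423
beam 2: φ=90°, α=195°
  direction (-0.9659, -0.2588); cell (4,2); t to first gridline: x 0.4038, y 3.0910 (then +1.0353 / +3.8637)
    (3,2) via x @ 0.4038  # hit
  → r_2 = 0.4038
beam 3: φ=180°, α=285°
  direction (0.2588, -0.9659); cell (4,2); t to first gridline: x 2.3569, y 0.8282 (then +3.8637 / +1.0353)
    (4,1) via y @ 0.8282  # hit
  → r_3 = 0.8282
beam 4: φ=270°, α=15°
  direction (0.9659, 0.2588); cell (4,2); t to first gridline: x 0.6315, y 0.7727 (then +1.0353 / +3.8637)
    (5,2) via x @ 0.6315
    (5,3) via y @ 0.7727
    (6,3) via x @ 1.6668
    (7,3) via x @ 2.7021  # hit
  → r_4 = 2.7021

ranges = [1.2423, 0.4038, 0.8282, 2.7021]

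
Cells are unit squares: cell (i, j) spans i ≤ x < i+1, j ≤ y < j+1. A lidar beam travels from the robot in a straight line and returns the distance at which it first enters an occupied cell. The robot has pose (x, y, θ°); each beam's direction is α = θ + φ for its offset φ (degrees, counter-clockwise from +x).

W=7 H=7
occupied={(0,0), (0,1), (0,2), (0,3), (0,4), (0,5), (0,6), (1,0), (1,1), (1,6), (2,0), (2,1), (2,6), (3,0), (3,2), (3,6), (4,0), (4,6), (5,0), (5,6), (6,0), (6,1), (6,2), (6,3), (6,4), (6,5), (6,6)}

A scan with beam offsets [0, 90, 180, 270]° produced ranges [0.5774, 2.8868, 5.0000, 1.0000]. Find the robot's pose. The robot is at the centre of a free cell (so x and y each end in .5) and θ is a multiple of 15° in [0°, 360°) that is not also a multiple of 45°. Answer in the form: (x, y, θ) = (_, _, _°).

Candidates: 22 free-cell centres × 16 headings = 352 poses. Raycast each; keep the one whose scan matches to 4 dp.
  (5.5, 4.5, 240°): beam 1 = 4.0415 ≠ 0.5774 ✗
  (1.5, 4.5, 255°): beam 1 = 1.9319 ≠ 0.5774 ✗
  (2.5, 4.5, 210°): beam 1 = 1.7321 ≠ 0.5774 ✗
  …
  (3.5, 5.5, 120°): r_1=0.5774, r_2=2.8868, r_3=5.0000, r_4=1.0000 — all match ✓
Only this pose fits every beam.

(x, y, θ) = (3.5, 5.5, 120°)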